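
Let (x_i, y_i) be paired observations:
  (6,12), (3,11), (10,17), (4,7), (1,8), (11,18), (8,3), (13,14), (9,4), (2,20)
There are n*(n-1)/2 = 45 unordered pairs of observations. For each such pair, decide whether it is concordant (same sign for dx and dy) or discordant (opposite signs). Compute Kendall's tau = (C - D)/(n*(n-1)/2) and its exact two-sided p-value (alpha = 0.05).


Step 1: Enumerate the 45 unordered pairs (i,j) with i<j and classify each by sign(x_j-x_i) * sign(y_j-y_i).
  (1,2):dx=-3,dy=-1->C; (1,3):dx=+4,dy=+5->C; (1,4):dx=-2,dy=-5->C; (1,5):dx=-5,dy=-4->C
  (1,6):dx=+5,dy=+6->C; (1,7):dx=+2,dy=-9->D; (1,8):dx=+7,dy=+2->C; (1,9):dx=+3,dy=-8->D
  (1,10):dx=-4,dy=+8->D; (2,3):dx=+7,dy=+6->C; (2,4):dx=+1,dy=-4->D; (2,5):dx=-2,dy=-3->C
  (2,6):dx=+8,dy=+7->C; (2,7):dx=+5,dy=-8->D; (2,8):dx=+10,dy=+3->C; (2,9):dx=+6,dy=-7->D
  (2,10):dx=-1,dy=+9->D; (3,4):dx=-6,dy=-10->C; (3,5):dx=-9,dy=-9->C; (3,6):dx=+1,dy=+1->C
  (3,7):dx=-2,dy=-14->C; (3,8):dx=+3,dy=-3->D; (3,9):dx=-1,dy=-13->C; (3,10):dx=-8,dy=+3->D
  (4,5):dx=-3,dy=+1->D; (4,6):dx=+7,dy=+11->C; (4,7):dx=+4,dy=-4->D; (4,8):dx=+9,dy=+7->C
  (4,9):dx=+5,dy=-3->D; (4,10):dx=-2,dy=+13->D; (5,6):dx=+10,dy=+10->C; (5,7):dx=+7,dy=-5->D
  (5,8):dx=+12,dy=+6->C; (5,9):dx=+8,dy=-4->D; (5,10):dx=+1,dy=+12->C; (6,7):dx=-3,dy=-15->C
  (6,8):dx=+2,dy=-4->D; (6,9):dx=-2,dy=-14->C; (6,10):dx=-9,dy=+2->D; (7,8):dx=+5,dy=+11->C
  (7,9):dx=+1,dy=+1->C; (7,10):dx=-6,dy=+17->D; (8,9):dx=-4,dy=-10->C; (8,10):dx=-11,dy=+6->D
  (9,10):dx=-7,dy=+16->D
Step 2: C = 25, D = 20, total pairs = 45.
Step 3: tau = (C - D)/(n(n-1)/2) = (25 - 20)/45 = 0.111111.
Step 4: Exact two-sided p-value (enumerate n! = 3628800 permutations of y under H0): p = 0.727490.
Step 5: alpha = 0.05. fail to reject H0.

tau_b = 0.1111 (C=25, D=20), p = 0.727490, fail to reject H0.


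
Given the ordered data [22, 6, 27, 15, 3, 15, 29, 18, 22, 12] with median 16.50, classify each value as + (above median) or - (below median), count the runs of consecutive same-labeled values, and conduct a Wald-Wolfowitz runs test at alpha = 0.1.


Step 1: Compute median = 16.50; label A = above, B = below.
Labels in order: ABABBBAAAB  (n_A = 5, n_B = 5)
Step 2: Count runs R = 6.
Step 3: Under H0 (random ordering), E[R] = 2*n_A*n_B/(n_A+n_B) + 1 = 2*5*5/10 + 1 = 6.0000.
        Var[R] = 2*n_A*n_B*(2*n_A*n_B - n_A - n_B) / ((n_A+n_B)^2 * (n_A+n_B-1)) = 2000/900 = 2.2222.
        SD[R] = 1.4907.
Step 4: R = E[R], so z = 0 with no continuity correction.
Step 5: Two-sided p-value via normal approximation = 2*(1 - Phi(|z|)) = 1.000000.
Step 6: alpha = 0.1. fail to reject H0.

R = 6, z = 0.0000, p = 1.000000, fail to reject H0.


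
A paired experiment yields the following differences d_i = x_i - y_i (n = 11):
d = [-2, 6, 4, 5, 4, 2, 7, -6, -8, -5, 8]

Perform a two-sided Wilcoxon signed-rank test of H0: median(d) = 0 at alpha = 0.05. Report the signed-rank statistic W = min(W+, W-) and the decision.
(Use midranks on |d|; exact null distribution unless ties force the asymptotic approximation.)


Step 1: Drop any zero differences (none here) and take |d_i|.
|d| = [2, 6, 4, 5, 4, 2, 7, 6, 8, 5, 8]
Step 2: Midrank |d_i| (ties get averaged ranks).
ranks: |2|->1.5, |6|->7.5, |4|->3.5, |5|->5.5, |4|->3.5, |2|->1.5, |7|->9, |6|->7.5, |8|->10.5, |5|->5.5, |8|->10.5
Step 3: Attach original signs; sum ranks with positive sign and with negative sign.
W+ = 7.5 + 3.5 + 5.5 + 3.5 + 1.5 + 9 + 10.5 = 41
W- = 1.5 + 7.5 + 10.5 + 5.5 = 25
(Check: W+ + W- = 66 should equal n(n+1)/2 = 66.)
Step 4: Test statistic W = min(W+, W-) = 25.
Step 5: Ties in |d|, so use the tie-corrected normal approximation.
        E[W] = n(n+1)/4 = 11*12/4 = 33.
        Tie groups: |d|=2 (t=2), |d|=4 (t=2), |d|=5 (t=2), |d|=6 (t=2), |d|=8 (t=2); sum(t^3 - t) = 30.
        Var[W] = n(n+1)(2n+1)/24 - sum(t^3-t)/48 = 3036/24 - 30/48 = 125.875.
        z = (W - E[W]) / sqrt(Var[W]) = (25 - 33) / 11.2194 = -0.7131.
        Two-sided p = 2*Phi(z) = 0.475815.
Step 6: alpha = 0.05. fail to reject H0.

W+ = 41, W- = 25, W = min = 25, p = 0.475815, fail to reject H0.


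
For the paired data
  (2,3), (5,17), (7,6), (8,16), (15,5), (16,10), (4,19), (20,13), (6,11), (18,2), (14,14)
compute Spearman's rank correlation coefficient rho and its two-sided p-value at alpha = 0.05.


Step 1: Rank x and y separately (midranks; no ties here).
rank(x): 2->1, 5->3, 7->5, 8->6, 15->8, 16->9, 4->2, 20->11, 6->4, 18->10, 14->7
rank(y): 3->2, 17->10, 6->4, 16->9, 5->3, 10->5, 19->11, 13->7, 11->6, 2->1, 14->8
Step 2: d_i = R_x(i) - R_y(i); compute d_i^2.
  (1-2)^2=1, (3-10)^2=49, (5-4)^2=1, (6-9)^2=9, (8-3)^2=25, (9-5)^2=16, (2-11)^2=81, (11-7)^2=16, (4-6)^2=4, (10-1)^2=81, (7-8)^2=1
sum(d^2) = 284.
Step 3: rho = 1 - 6*284 / (11*(11^2 - 1)) = 1 - 1704/1320 = -0.290909.
Step 4: Under H0, t = rho * sqrt((n-2)/(1-rho^2)) = -0.9122 ~ t(9).
Step 5: Two-sided p-value from the t-distribution with 9 df = 0.385457.
Step 6: alpha = 0.05. fail to reject H0.

rho = -0.2909, p = 0.385457, fail to reject H0 at alpha = 0.05.


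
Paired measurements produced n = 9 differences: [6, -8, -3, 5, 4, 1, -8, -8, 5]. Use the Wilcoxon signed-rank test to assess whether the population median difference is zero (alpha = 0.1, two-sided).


Step 1: Drop any zero differences (none here) and take |d_i|.
|d| = [6, 8, 3, 5, 4, 1, 8, 8, 5]
Step 2: Midrank |d_i| (ties get averaged ranks).
ranks: |6|->6, |8|->8, |3|->2, |5|->4.5, |4|->3, |1|->1, |8|->8, |8|->8, |5|->4.5
Step 3: Attach original signs; sum ranks with positive sign and with negative sign.
W+ = 6 + 4.5 + 3 + 1 + 4.5 = 19
W- = 8 + 2 + 8 + 8 = 26
(Check: W+ + W- = 45 should equal n(n+1)/2 = 45.)
Step 4: Test statistic W = min(W+, W-) = 19.
Step 5: Ties in |d|, so use the tie-corrected normal approximation.
        E[W] = n(n+1)/4 = 9*10/4 = 22.5.
        Tie groups: |d|=5 (t=2), |d|=8 (t=3); sum(t^3 - t) = 30.
        Var[W] = n(n+1)(2n+1)/24 - sum(t^3-t)/48 = 1710/24 - 30/48 = 70.625.
        z = (W - E[W]) / sqrt(Var[W]) = (19 - 22.5) / 8.4039 = -0.4165.
        Two-sided p = 2*Phi(z) = 0.677063.
Step 6: alpha = 0.1. fail to reject H0.

W+ = 19, W- = 26, W = min = 19, p = 0.677063, fail to reject H0.


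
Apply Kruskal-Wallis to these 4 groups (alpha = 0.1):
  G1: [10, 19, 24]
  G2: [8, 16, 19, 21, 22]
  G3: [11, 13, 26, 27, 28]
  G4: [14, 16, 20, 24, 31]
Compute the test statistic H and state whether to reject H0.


Step 1: Combine all N = 18 observations and assign midranks.
sorted (value, group, rank): (8,G2,1), (10,G1,2), (11,G3,3), (13,G3,4), (14,G4,5), (16,G2,6.5), (16,G4,6.5), (19,G1,8.5), (19,G2,8.5), (20,G4,10), (21,G2,11), (22,G2,12), (24,G1,13.5), (24,G4,13.5), (26,G3,15), (27,G3,16), (28,G3,17), (31,G4,18)
Step 2: Sum ranks within each group.
R_1 = 24 (n_1 = 3)
R_2 = 39 (n_2 = 5)
R_3 = 55 (n_3 = 5)
R_4 = 53 (n_4 = 5)
Step 3: H = 12/(N(N+1)) * sum(R_i^2/n_i) - 3(N+1)
     = 12/(18*19) * (24^2/3 + 39^2/5 + 55^2/5 + 53^2/5) - 3*19
     = 0.035088 * 1663 - 57
     = 1.350877.
Step 4: Ties present; correction factor C = 1 - 18/(18^3 - 18) = 0.996904. Corrected H = 1.350877 / 0.996904 = 1.355072.
Step 5: Under H0, H ~ chi^2(3); p-value = 0.716099.
Step 6: alpha = 0.1. fail to reject H0.

H = 1.3551, df = 3, p = 0.716099, fail to reject H0.


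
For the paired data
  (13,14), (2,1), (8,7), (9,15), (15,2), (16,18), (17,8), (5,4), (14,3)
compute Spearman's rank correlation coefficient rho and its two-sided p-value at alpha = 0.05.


Step 1: Rank x and y separately (midranks; no ties here).
rank(x): 13->5, 2->1, 8->3, 9->4, 15->7, 16->8, 17->9, 5->2, 14->6
rank(y): 14->7, 1->1, 7->5, 15->8, 2->2, 18->9, 8->6, 4->4, 3->3
Step 2: d_i = R_x(i) - R_y(i); compute d_i^2.
  (5-7)^2=4, (1-1)^2=0, (3-5)^2=4, (4-8)^2=16, (7-2)^2=25, (8-9)^2=1, (9-6)^2=9, (2-4)^2=4, (6-3)^2=9
sum(d^2) = 72.
Step 3: rho = 1 - 6*72 / (9*(9^2 - 1)) = 1 - 432/720 = 0.400000.
Step 4: Under H0, t = rho * sqrt((n-2)/(1-rho^2)) = 1.1547 ~ t(7).
Step 5: Two-sided p-value from the t-distribution with 7 df = 0.286105.
Step 6: alpha = 0.05. fail to reject H0.

rho = 0.4000, p = 0.286105, fail to reject H0 at alpha = 0.05.


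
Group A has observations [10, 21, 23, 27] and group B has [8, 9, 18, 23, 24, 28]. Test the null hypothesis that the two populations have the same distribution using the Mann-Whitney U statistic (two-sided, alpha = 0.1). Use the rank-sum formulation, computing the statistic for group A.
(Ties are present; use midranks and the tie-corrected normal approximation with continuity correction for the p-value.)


Step 1: Combine and sort all 10 observations; assign midranks.
sorted (value, group): (8,Y), (9,Y), (10,X), (18,Y), (21,X), (23,X), (23,Y), (24,Y), (27,X), (28,Y)
ranks: 8->1, 9->2, 10->3, 18->4, 21->5, 23->6.5, 23->6.5, 24->8, 27->9, 28->10
Step 2: Rank sum for X: R1 = 3 + 5 + 6.5 + 9 = 23.5.
Step 3: U_X = R1 - n1(n1+1)/2 = 23.5 - 4*5/2 = 23.5 - 10 = 13.5.
       U_Y = n1*n2 - U_X = 24 - 13.5 = 10.5.
Step 4: Ties are present, so use the tie-corrected normal approximation (with continuity correction) for the p-value.
Step 5: p-value = 0.830664; compare to alpha = 0.1. fail to reject H0.

U_X = 13.5, p = 0.830664, fail to reject H0 at alpha = 0.1.


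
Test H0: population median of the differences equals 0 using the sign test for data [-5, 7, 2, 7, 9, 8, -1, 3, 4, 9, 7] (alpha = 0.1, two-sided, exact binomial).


Step 1: Discard zero differences. Original n = 11; n_eff = number of nonzero differences = 11.
Nonzero differences (with sign): -5, +7, +2, +7, +9, +8, -1, +3, +4, +9, +7
Step 2: Count signs: positive = 9, negative = 2.
Step 3: Under H0: P(positive) = 0.5, so the number of positives S ~ Bin(11, 0.5).
Step 4: Two-sided exact p-value = sum of Bin(11,0.5) probabilities at or below the observed probability = 0.065430.
Step 5: alpha = 0.1. reject H0.

n_eff = 11, pos = 9, neg = 2, p = 0.065430, reject H0.


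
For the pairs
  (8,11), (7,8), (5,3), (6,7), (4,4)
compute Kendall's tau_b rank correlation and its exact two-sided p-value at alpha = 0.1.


Step 1: Enumerate the 10 unordered pairs (i,j) with i<j and classify each by sign(x_j-x_i) * sign(y_j-y_i).
  (1,2):dx=-1,dy=-3->C; (1,3):dx=-3,dy=-8->C; (1,4):dx=-2,dy=-4->C; (1,5):dx=-4,dy=-7->C
  (2,3):dx=-2,dy=-5->C; (2,4):dx=-1,dy=-1->C; (2,5):dx=-3,dy=-4->C; (3,4):dx=+1,dy=+4->C
  (3,5):dx=-1,dy=+1->D; (4,5):dx=-2,dy=-3->C
Step 2: C = 9, D = 1, total pairs = 10.
Step 3: tau = (C - D)/(n(n-1)/2) = (9 - 1)/10 = 0.800000.
Step 4: Exact two-sided p-value (enumerate n! = 120 permutations of y under H0): p = 0.083333.
Step 5: alpha = 0.1. reject H0.

tau_b = 0.8000 (C=9, D=1), p = 0.083333, reject H0.


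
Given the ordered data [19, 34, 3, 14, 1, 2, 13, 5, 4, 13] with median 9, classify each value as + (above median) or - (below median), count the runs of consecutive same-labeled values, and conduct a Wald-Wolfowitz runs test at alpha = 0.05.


Step 1: Compute median = 9; label A = above, B = below.
Labels in order: AABABBABBA  (n_A = 5, n_B = 5)
Step 2: Count runs R = 7.
Step 3: Under H0 (random ordering), E[R] = 2*n_A*n_B/(n_A+n_B) + 1 = 2*5*5/10 + 1 = 6.0000.
        Var[R] = 2*n_A*n_B*(2*n_A*n_B - n_A - n_B) / ((n_A+n_B)^2 * (n_A+n_B-1)) = 2000/900 = 2.2222.
        SD[R] = 1.4907.
Step 4: Continuity-corrected z = (R - 0.5 - E[R]) / SD[R] = (7 - 0.5 - 6.0000) / 1.4907 = 0.3354.
Step 5: Two-sided p-value via normal approximation = 2*(1 - Phi(|z|)) = 0.737316.
Step 6: alpha = 0.05. fail to reject H0.

R = 7, z = 0.3354, p = 0.737316, fail to reject H0.


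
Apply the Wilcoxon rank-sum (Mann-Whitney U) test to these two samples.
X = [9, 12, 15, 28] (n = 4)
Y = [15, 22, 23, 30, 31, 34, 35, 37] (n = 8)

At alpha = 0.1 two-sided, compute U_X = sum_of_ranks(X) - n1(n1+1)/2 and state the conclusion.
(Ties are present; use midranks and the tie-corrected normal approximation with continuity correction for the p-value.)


Step 1: Combine and sort all 12 observations; assign midranks.
sorted (value, group): (9,X), (12,X), (15,X), (15,Y), (22,Y), (23,Y), (28,X), (30,Y), (31,Y), (34,Y), (35,Y), (37,Y)
ranks: 9->1, 12->2, 15->3.5, 15->3.5, 22->5, 23->6, 28->7, 30->8, 31->9, 34->10, 35->11, 37->12
Step 2: Rank sum for X: R1 = 1 + 2 + 3.5 + 7 = 13.5.
Step 3: U_X = R1 - n1(n1+1)/2 = 13.5 - 4*5/2 = 13.5 - 10 = 3.5.
       U_Y = n1*n2 - U_X = 32 - 3.5 = 28.5.
Step 4: Ties are present, so use the tie-corrected normal approximation (with continuity correction) for the p-value.
Step 5: p-value = 0.041184; compare to alpha = 0.1. reject H0.

U_X = 3.5, p = 0.041184, reject H0 at alpha = 0.1.


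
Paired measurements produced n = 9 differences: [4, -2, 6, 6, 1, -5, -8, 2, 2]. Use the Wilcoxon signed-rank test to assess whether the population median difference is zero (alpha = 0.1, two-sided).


Step 1: Drop any zero differences (none here) and take |d_i|.
|d| = [4, 2, 6, 6, 1, 5, 8, 2, 2]
Step 2: Midrank |d_i| (ties get averaged ranks).
ranks: |4|->5, |2|->3, |6|->7.5, |6|->7.5, |1|->1, |5|->6, |8|->9, |2|->3, |2|->3
Step 3: Attach original signs; sum ranks with positive sign and with negative sign.
W+ = 5 + 7.5 + 7.5 + 1 + 3 + 3 = 27
W- = 3 + 6 + 9 = 18
(Check: W+ + W- = 45 should equal n(n+1)/2 = 45.)
Step 4: Test statistic W = min(W+, W-) = 18.
Step 5: Ties in |d|, so use the tie-corrected normal approximation.
        E[W] = n(n+1)/4 = 9*10/4 = 22.5.
        Tie groups: |d|=2 (t=3), |d|=6 (t=2); sum(t^3 - t) = 30.
        Var[W] = n(n+1)(2n+1)/24 - sum(t^3-t)/48 = 1710/24 - 30/48 = 70.625.
        z = (W - E[W]) / sqrt(Var[W]) = (18 - 22.5) / 8.4039 = -0.5355.
        Two-sided p = 2*Phi(z) = 0.592326.
Step 6: alpha = 0.1. fail to reject H0.

W+ = 27, W- = 18, W = min = 18, p = 0.592326, fail to reject H0.


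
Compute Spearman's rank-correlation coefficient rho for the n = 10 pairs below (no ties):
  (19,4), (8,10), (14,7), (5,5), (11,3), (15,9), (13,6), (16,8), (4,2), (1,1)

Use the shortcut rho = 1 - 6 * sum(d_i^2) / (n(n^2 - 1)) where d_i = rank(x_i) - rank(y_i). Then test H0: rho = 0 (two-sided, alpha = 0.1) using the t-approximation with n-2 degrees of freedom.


Step 1: Rank x and y separately (midranks; no ties here).
rank(x): 19->10, 8->4, 14->7, 5->3, 11->5, 15->8, 13->6, 16->9, 4->2, 1->1
rank(y): 4->4, 10->10, 7->7, 5->5, 3->3, 9->9, 6->6, 8->8, 2->2, 1->1
Step 2: d_i = R_x(i) - R_y(i); compute d_i^2.
  (10-4)^2=36, (4-10)^2=36, (7-7)^2=0, (3-5)^2=4, (5-3)^2=4, (8-9)^2=1, (6-6)^2=0, (9-8)^2=1, (2-2)^2=0, (1-1)^2=0
sum(d^2) = 82.
Step 3: rho = 1 - 6*82 / (10*(10^2 - 1)) = 1 - 492/990 = 0.503030.
Step 4: Under H0, t = rho * sqrt((n-2)/(1-rho^2)) = 1.6462 ~ t(8).
Step 5: Two-sided p-value from the t-distribution with 8 df = 0.138334.
Step 6: alpha = 0.1. fail to reject H0.

rho = 0.5030, p = 0.138334, fail to reject H0 at alpha = 0.1.


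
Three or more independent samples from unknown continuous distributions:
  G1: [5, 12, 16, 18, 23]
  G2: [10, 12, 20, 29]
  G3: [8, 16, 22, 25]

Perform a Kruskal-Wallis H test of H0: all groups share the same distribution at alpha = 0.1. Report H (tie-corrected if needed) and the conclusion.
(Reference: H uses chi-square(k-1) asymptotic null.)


Step 1: Combine all N = 13 observations and assign midranks.
sorted (value, group, rank): (5,G1,1), (8,G3,2), (10,G2,3), (12,G1,4.5), (12,G2,4.5), (16,G1,6.5), (16,G3,6.5), (18,G1,8), (20,G2,9), (22,G3,10), (23,G1,11), (25,G3,12), (29,G2,13)
Step 2: Sum ranks within each group.
R_1 = 31 (n_1 = 5)
R_2 = 29.5 (n_2 = 4)
R_3 = 30.5 (n_3 = 4)
Step 3: H = 12/(N(N+1)) * sum(R_i^2/n_i) - 3(N+1)
     = 12/(13*14) * (31^2/5 + 29.5^2/4 + 30.5^2/4) - 3*14
     = 0.065934 * 642.325 - 42
     = 0.351099.
Step 4: Ties present; correction factor C = 1 - 12/(13^3 - 13) = 0.994505. Corrected H = 0.351099 / 0.994505 = 0.353039.
Step 5: Under H0, H ~ chi^2(2); p-value = 0.838183.
Step 6: alpha = 0.1. fail to reject H0.

H = 0.3530, df = 2, p = 0.838183, fail to reject H0.


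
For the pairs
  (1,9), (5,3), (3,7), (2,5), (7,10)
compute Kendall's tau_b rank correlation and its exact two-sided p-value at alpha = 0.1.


Step 1: Enumerate the 10 unordered pairs (i,j) with i<j and classify each by sign(x_j-x_i) * sign(y_j-y_i).
  (1,2):dx=+4,dy=-6->D; (1,3):dx=+2,dy=-2->D; (1,4):dx=+1,dy=-4->D; (1,5):dx=+6,dy=+1->C
  (2,3):dx=-2,dy=+4->D; (2,4):dx=-3,dy=+2->D; (2,5):dx=+2,dy=+7->C; (3,4):dx=-1,dy=-2->C
  (3,5):dx=+4,dy=+3->C; (4,5):dx=+5,dy=+5->C
Step 2: C = 5, D = 5, total pairs = 10.
Step 3: tau = (C - D)/(n(n-1)/2) = (5 - 5)/10 = 0.000000.
Step 4: Exact two-sided p-value (enumerate n! = 120 permutations of y under H0): p = 1.000000.
Step 5: alpha = 0.1. fail to reject H0.

tau_b = 0.0000 (C=5, D=5), p = 1.000000, fail to reject H0.


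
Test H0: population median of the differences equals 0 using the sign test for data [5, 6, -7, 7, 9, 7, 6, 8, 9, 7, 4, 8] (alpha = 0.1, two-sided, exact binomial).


Step 1: Discard zero differences. Original n = 12; n_eff = number of nonzero differences = 12.
Nonzero differences (with sign): +5, +6, -7, +7, +9, +7, +6, +8, +9, +7, +4, +8
Step 2: Count signs: positive = 11, negative = 1.
Step 3: Under H0: P(positive) = 0.5, so the number of positives S ~ Bin(12, 0.5).
Step 4: Two-sided exact p-value = sum of Bin(12,0.5) probabilities at or below the observed probability = 0.006348.
Step 5: alpha = 0.1. reject H0.

n_eff = 12, pos = 11, neg = 1, p = 0.006348, reject H0.


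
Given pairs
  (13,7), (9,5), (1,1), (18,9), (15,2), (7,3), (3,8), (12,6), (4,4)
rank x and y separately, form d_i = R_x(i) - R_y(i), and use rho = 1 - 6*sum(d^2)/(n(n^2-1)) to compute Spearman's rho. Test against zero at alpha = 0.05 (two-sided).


Step 1: Rank x and y separately (midranks; no ties here).
rank(x): 13->7, 9->5, 1->1, 18->9, 15->8, 7->4, 3->2, 12->6, 4->3
rank(y): 7->7, 5->5, 1->1, 9->9, 2->2, 3->3, 8->8, 6->6, 4->4
Step 2: d_i = R_x(i) - R_y(i); compute d_i^2.
  (7-7)^2=0, (5-5)^2=0, (1-1)^2=0, (9-9)^2=0, (8-2)^2=36, (4-3)^2=1, (2-8)^2=36, (6-6)^2=0, (3-4)^2=1
sum(d^2) = 74.
Step 3: rho = 1 - 6*74 / (9*(9^2 - 1)) = 1 - 444/720 = 0.383333.
Step 4: Under H0, t = rho * sqrt((n-2)/(1-rho^2)) = 1.0981 ~ t(7).
Step 5: Two-sided p-value from the t-distribution with 7 df = 0.308495.
Step 6: alpha = 0.05. fail to reject H0.

rho = 0.3833, p = 0.308495, fail to reject H0 at alpha = 0.05.


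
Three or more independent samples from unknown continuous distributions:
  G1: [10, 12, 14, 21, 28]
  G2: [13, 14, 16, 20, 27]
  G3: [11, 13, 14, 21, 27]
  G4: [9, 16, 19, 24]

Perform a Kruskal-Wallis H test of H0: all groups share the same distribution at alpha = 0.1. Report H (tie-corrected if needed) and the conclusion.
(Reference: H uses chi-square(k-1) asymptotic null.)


Step 1: Combine all N = 19 observations and assign midranks.
sorted (value, group, rank): (9,G4,1), (10,G1,2), (11,G3,3), (12,G1,4), (13,G2,5.5), (13,G3,5.5), (14,G1,8), (14,G2,8), (14,G3,8), (16,G2,10.5), (16,G4,10.5), (19,G4,12), (20,G2,13), (21,G1,14.5), (21,G3,14.5), (24,G4,16), (27,G2,17.5), (27,G3,17.5), (28,G1,19)
Step 2: Sum ranks within each group.
R_1 = 47.5 (n_1 = 5)
R_2 = 54.5 (n_2 = 5)
R_3 = 48.5 (n_3 = 5)
R_4 = 39.5 (n_4 = 4)
Step 3: H = 12/(N(N+1)) * sum(R_i^2/n_i) - 3(N+1)
     = 12/(19*20) * (47.5^2/5 + 54.5^2/5 + 48.5^2/5 + 39.5^2/4) - 3*20
     = 0.031579 * 1905.81 - 60
     = 0.183553.
Step 4: Ties present; correction factor C = 1 - 48/(19^3 - 19) = 0.992982. Corrected H = 0.183553 / 0.992982 = 0.184850.
Step 5: Under H0, H ~ chi^2(3); p-value = 0.979997.
Step 6: alpha = 0.1. fail to reject H0.

H = 0.1848, df = 3, p = 0.979997, fail to reject H0.


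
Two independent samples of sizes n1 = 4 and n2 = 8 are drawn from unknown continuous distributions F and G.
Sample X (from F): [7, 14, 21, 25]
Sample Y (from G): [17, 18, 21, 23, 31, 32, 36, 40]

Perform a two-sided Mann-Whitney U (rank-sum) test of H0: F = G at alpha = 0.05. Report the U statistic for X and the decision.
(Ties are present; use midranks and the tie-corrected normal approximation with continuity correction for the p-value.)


Step 1: Combine and sort all 12 observations; assign midranks.
sorted (value, group): (7,X), (14,X), (17,Y), (18,Y), (21,X), (21,Y), (23,Y), (25,X), (31,Y), (32,Y), (36,Y), (40,Y)
ranks: 7->1, 14->2, 17->3, 18->4, 21->5.5, 21->5.5, 23->7, 25->8, 31->9, 32->10, 36->11, 40->12
Step 2: Rank sum for X: R1 = 1 + 2 + 5.5 + 8 = 16.5.
Step 3: U_X = R1 - n1(n1+1)/2 = 16.5 - 4*5/2 = 16.5 - 10 = 6.5.
       U_Y = n1*n2 - U_X = 32 - 6.5 = 25.5.
Step 4: Ties are present, so use the tie-corrected normal approximation (with continuity correction) for the p-value.
Step 5: p-value = 0.125707; compare to alpha = 0.05. fail to reject H0.

U_X = 6.5, p = 0.125707, fail to reject H0 at alpha = 0.05.


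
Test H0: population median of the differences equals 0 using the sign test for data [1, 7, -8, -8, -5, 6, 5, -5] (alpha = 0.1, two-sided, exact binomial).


Step 1: Discard zero differences. Original n = 8; n_eff = number of nonzero differences = 8.
Nonzero differences (with sign): +1, +7, -8, -8, -5, +6, +5, -5
Step 2: Count signs: positive = 4, negative = 4.
Step 3: Under H0: P(positive) = 0.5, so the number of positives S ~ Bin(8, 0.5).
Step 4: Two-sided exact p-value = sum of Bin(8,0.5) probabilities at or below the observed probability = 1.000000.
Step 5: alpha = 0.1. fail to reject H0.

n_eff = 8, pos = 4, neg = 4, p = 1.000000, fail to reject H0.


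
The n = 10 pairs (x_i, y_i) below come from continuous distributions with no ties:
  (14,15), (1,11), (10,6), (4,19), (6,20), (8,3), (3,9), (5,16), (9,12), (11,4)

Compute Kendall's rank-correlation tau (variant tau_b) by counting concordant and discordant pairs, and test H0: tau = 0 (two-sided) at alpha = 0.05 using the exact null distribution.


Step 1: Enumerate the 45 unordered pairs (i,j) with i<j and classify each by sign(x_j-x_i) * sign(y_j-y_i).
  (1,2):dx=-13,dy=-4->C; (1,3):dx=-4,dy=-9->C; (1,4):dx=-10,dy=+4->D; (1,5):dx=-8,dy=+5->D
  (1,6):dx=-6,dy=-12->C; (1,7):dx=-11,dy=-6->C; (1,8):dx=-9,dy=+1->D; (1,9):dx=-5,dy=-3->C
  (1,10):dx=-3,dy=-11->C; (2,3):dx=+9,dy=-5->D; (2,4):dx=+3,dy=+8->C; (2,5):dx=+5,dy=+9->C
  (2,6):dx=+7,dy=-8->D; (2,7):dx=+2,dy=-2->D; (2,8):dx=+4,dy=+5->C; (2,9):dx=+8,dy=+1->C
  (2,10):dx=+10,dy=-7->D; (3,4):dx=-6,dy=+13->D; (3,5):dx=-4,dy=+14->D; (3,6):dx=-2,dy=-3->C
  (3,7):dx=-7,dy=+3->D; (3,8):dx=-5,dy=+10->D; (3,9):dx=-1,dy=+6->D; (3,10):dx=+1,dy=-2->D
  (4,5):dx=+2,dy=+1->C; (4,6):dx=+4,dy=-16->D; (4,7):dx=-1,dy=-10->C; (4,8):dx=+1,dy=-3->D
  (4,9):dx=+5,dy=-7->D; (4,10):dx=+7,dy=-15->D; (5,6):dx=+2,dy=-17->D; (5,7):dx=-3,dy=-11->C
  (5,8):dx=-1,dy=-4->C; (5,9):dx=+3,dy=-8->D; (5,10):dx=+5,dy=-16->D; (6,7):dx=-5,dy=+6->D
  (6,8):dx=-3,dy=+13->D; (6,9):dx=+1,dy=+9->C; (6,10):dx=+3,dy=+1->C; (7,8):dx=+2,dy=+7->C
  (7,9):dx=+6,dy=+3->C; (7,10):dx=+8,dy=-5->D; (8,9):dx=+4,dy=-4->D; (8,10):dx=+6,dy=-12->D
  (9,10):dx=+2,dy=-8->D
Step 2: C = 19, D = 26, total pairs = 45.
Step 3: tau = (C - D)/(n(n-1)/2) = (19 - 26)/45 = -0.155556.
Step 4: Exact two-sided p-value (enumerate n! = 3628800 permutations of y under H0): p = 0.600654.
Step 5: alpha = 0.05. fail to reject H0.

tau_b = -0.1556 (C=19, D=26), p = 0.600654, fail to reject H0.


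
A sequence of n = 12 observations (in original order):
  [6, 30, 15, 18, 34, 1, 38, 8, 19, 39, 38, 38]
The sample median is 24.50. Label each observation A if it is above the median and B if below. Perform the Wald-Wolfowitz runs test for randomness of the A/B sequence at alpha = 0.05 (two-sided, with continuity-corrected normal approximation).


Step 1: Compute median = 24.50; label A = above, B = below.
Labels in order: BABBABABBAAA  (n_A = 6, n_B = 6)
Step 2: Count runs R = 8.
Step 3: Under H0 (random ordering), E[R] = 2*n_A*n_B/(n_A+n_B) + 1 = 2*6*6/12 + 1 = 7.0000.
        Var[R] = 2*n_A*n_B*(2*n_A*n_B - n_A - n_B) / ((n_A+n_B)^2 * (n_A+n_B-1)) = 4320/1584 = 2.7273.
        SD[R] = 1.6514.
Step 4: Continuity-corrected z = (R - 0.5 - E[R]) / SD[R] = (8 - 0.5 - 7.0000) / 1.6514 = 0.3028.
Step 5: Two-sided p-value via normal approximation = 2*(1 - Phi(|z|)) = 0.762069.
Step 6: alpha = 0.05. fail to reject H0.

R = 8, z = 0.3028, p = 0.762069, fail to reject H0.


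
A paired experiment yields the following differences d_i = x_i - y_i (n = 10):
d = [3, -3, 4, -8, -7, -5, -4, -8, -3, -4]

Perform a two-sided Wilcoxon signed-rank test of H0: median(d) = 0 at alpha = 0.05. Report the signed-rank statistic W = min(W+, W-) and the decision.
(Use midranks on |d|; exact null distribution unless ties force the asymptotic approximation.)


Step 1: Drop any zero differences (none here) and take |d_i|.
|d| = [3, 3, 4, 8, 7, 5, 4, 8, 3, 4]
Step 2: Midrank |d_i| (ties get averaged ranks).
ranks: |3|->2, |3|->2, |4|->5, |8|->9.5, |7|->8, |5|->7, |4|->5, |8|->9.5, |3|->2, |4|->5
Step 3: Attach original signs; sum ranks with positive sign and with negative sign.
W+ = 2 + 5 = 7
W- = 2 + 9.5 + 8 + 7 + 5 + 9.5 + 2 + 5 = 48
(Check: W+ + W- = 55 should equal n(n+1)/2 = 55.)
Step 4: Test statistic W = min(W+, W-) = 7.
Step 5: Ties in |d|, so use the tie-corrected normal approximation.
        E[W] = n(n+1)/4 = 10*11/4 = 27.5.
        Tie groups: |d|=3 (t=3), |d|=4 (t=3), |d|=8 (t=2); sum(t^3 - t) = 54.
        Var[W] = n(n+1)(2n+1)/24 - sum(t^3-t)/48 = 2310/24 - 54/48 = 95.125.
        z = (W - E[W]) / sqrt(Var[W]) = (7 - 27.5) / 9.7532 = -2.1019.
        Two-sided p = 2*Phi(z) = 0.035564.
Step 6: alpha = 0.05. reject H0.

W+ = 7, W- = 48, W = min = 7, p = 0.035564, reject H0.


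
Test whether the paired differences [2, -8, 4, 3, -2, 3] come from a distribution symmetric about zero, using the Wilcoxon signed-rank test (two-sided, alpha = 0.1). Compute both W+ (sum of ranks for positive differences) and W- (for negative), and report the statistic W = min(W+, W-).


Step 1: Drop any zero differences (none here) and take |d_i|.
|d| = [2, 8, 4, 3, 2, 3]
Step 2: Midrank |d_i| (ties get averaged ranks).
ranks: |2|->1.5, |8|->6, |4|->5, |3|->3.5, |2|->1.5, |3|->3.5
Step 3: Attach original signs; sum ranks with positive sign and with negative sign.
W+ = 1.5 + 5 + 3.5 + 3.5 = 13.5
W- = 6 + 1.5 = 7.5
(Check: W+ + W- = 21 should equal n(n+1)/2 = 21.)
Step 4: Test statistic W = min(W+, W-) = 7.5.
Step 5: Ties in |d|, so use the tie-corrected normal approximation.
        E[W] = n(n+1)/4 = 6*7/4 = 10.5.
        Tie groups: |d|=2 (t=2), |d|=3 (t=2); sum(t^3 - t) = 12.
        Var[W] = n(n+1)(2n+1)/24 - sum(t^3-t)/48 = 546/24 - 12/48 = 22.5.
        z = (W - E[W]) / sqrt(Var[W]) = (7.5 - 10.5) / 4.7434 = -0.6325.
        Two-sided p = 2*Phi(z) = 0.527089.
Step 6: alpha = 0.1. fail to reject H0.

W+ = 13.5, W- = 7.5, W = min = 7.5, p = 0.527089, fail to reject H0.


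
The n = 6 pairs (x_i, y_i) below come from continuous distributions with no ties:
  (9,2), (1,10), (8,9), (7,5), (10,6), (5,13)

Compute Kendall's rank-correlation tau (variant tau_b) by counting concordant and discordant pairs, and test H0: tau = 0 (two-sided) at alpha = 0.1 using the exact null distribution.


Step 1: Enumerate the 15 unordered pairs (i,j) with i<j and classify each by sign(x_j-x_i) * sign(y_j-y_i).
  (1,2):dx=-8,dy=+8->D; (1,3):dx=-1,dy=+7->D; (1,4):dx=-2,dy=+3->D; (1,5):dx=+1,dy=+4->C
  (1,6):dx=-4,dy=+11->D; (2,3):dx=+7,dy=-1->D; (2,4):dx=+6,dy=-5->D; (2,5):dx=+9,dy=-4->D
  (2,6):dx=+4,dy=+3->C; (3,4):dx=-1,dy=-4->C; (3,5):dx=+2,dy=-3->D; (3,6):dx=-3,dy=+4->D
  (4,5):dx=+3,dy=+1->C; (4,6):dx=-2,dy=+8->D; (5,6):dx=-5,dy=+7->D
Step 2: C = 4, D = 11, total pairs = 15.
Step 3: tau = (C - D)/(n(n-1)/2) = (4 - 11)/15 = -0.466667.
Step 4: Exact two-sided p-value (enumerate n! = 720 permutations of y under H0): p = 0.272222.
Step 5: alpha = 0.1. fail to reject H0.

tau_b = -0.4667 (C=4, D=11), p = 0.272222, fail to reject H0.


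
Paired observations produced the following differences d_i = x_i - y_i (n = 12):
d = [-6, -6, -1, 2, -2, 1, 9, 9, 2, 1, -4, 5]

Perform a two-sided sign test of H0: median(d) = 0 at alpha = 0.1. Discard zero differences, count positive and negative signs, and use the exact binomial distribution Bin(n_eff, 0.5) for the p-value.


Step 1: Discard zero differences. Original n = 12; n_eff = number of nonzero differences = 12.
Nonzero differences (with sign): -6, -6, -1, +2, -2, +1, +9, +9, +2, +1, -4, +5
Step 2: Count signs: positive = 7, negative = 5.
Step 3: Under H0: P(positive) = 0.5, so the number of positives S ~ Bin(12, 0.5).
Step 4: Two-sided exact p-value = sum of Bin(12,0.5) probabilities at or below the observed probability = 0.774414.
Step 5: alpha = 0.1. fail to reject H0.

n_eff = 12, pos = 7, neg = 5, p = 0.774414, fail to reject H0.


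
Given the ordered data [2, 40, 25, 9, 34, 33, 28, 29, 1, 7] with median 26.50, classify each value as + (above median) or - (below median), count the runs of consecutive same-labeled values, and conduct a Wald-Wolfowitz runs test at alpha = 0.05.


Step 1: Compute median = 26.50; label A = above, B = below.
Labels in order: BABBAAAABB  (n_A = 5, n_B = 5)
Step 2: Count runs R = 5.
Step 3: Under H0 (random ordering), E[R] = 2*n_A*n_B/(n_A+n_B) + 1 = 2*5*5/10 + 1 = 6.0000.
        Var[R] = 2*n_A*n_B*(2*n_A*n_B - n_A - n_B) / ((n_A+n_B)^2 * (n_A+n_B-1)) = 2000/900 = 2.2222.
        SD[R] = 1.4907.
Step 4: Continuity-corrected z = (R + 0.5 - E[R]) / SD[R] = (5 + 0.5 - 6.0000) / 1.4907 = -0.3354.
Step 5: Two-sided p-value via normal approximation = 2*(1 - Phi(|z|)) = 0.737316.
Step 6: alpha = 0.05. fail to reject H0.

R = 5, z = -0.3354, p = 0.737316, fail to reject H0.


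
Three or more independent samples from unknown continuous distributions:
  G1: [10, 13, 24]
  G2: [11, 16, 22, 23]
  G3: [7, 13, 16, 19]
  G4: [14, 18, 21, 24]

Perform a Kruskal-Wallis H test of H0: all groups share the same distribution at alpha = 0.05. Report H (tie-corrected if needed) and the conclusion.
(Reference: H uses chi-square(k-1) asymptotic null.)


Step 1: Combine all N = 15 observations and assign midranks.
sorted (value, group, rank): (7,G3,1), (10,G1,2), (11,G2,3), (13,G1,4.5), (13,G3,4.5), (14,G4,6), (16,G2,7.5), (16,G3,7.5), (18,G4,9), (19,G3,10), (21,G4,11), (22,G2,12), (23,G2,13), (24,G1,14.5), (24,G4,14.5)
Step 2: Sum ranks within each group.
R_1 = 21 (n_1 = 3)
R_2 = 35.5 (n_2 = 4)
R_3 = 23 (n_3 = 4)
R_4 = 40.5 (n_4 = 4)
Step 3: H = 12/(N(N+1)) * sum(R_i^2/n_i) - 3(N+1)
     = 12/(15*16) * (21^2/3 + 35.5^2/4 + 23^2/4 + 40.5^2/4) - 3*16
     = 0.050000 * 1004.38 - 48
     = 2.218750.
Step 4: Ties present; correction factor C = 1 - 18/(15^3 - 15) = 0.994643. Corrected H = 2.218750 / 0.994643 = 2.230700.
Step 5: Under H0, H ~ chi^2(3); p-value = 0.525927.
Step 6: alpha = 0.05. fail to reject H0.

H = 2.2307, df = 3, p = 0.525927, fail to reject H0.


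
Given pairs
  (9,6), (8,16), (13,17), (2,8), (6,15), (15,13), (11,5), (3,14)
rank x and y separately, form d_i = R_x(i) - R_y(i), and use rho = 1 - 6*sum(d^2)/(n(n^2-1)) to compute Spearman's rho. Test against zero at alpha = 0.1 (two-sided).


Step 1: Rank x and y separately (midranks; no ties here).
rank(x): 9->5, 8->4, 13->7, 2->1, 6->3, 15->8, 11->6, 3->2
rank(y): 6->2, 16->7, 17->8, 8->3, 15->6, 13->4, 5->1, 14->5
Step 2: d_i = R_x(i) - R_y(i); compute d_i^2.
  (5-2)^2=9, (4-7)^2=9, (7-8)^2=1, (1-3)^2=4, (3-6)^2=9, (8-4)^2=16, (6-1)^2=25, (2-5)^2=9
sum(d^2) = 82.
Step 3: rho = 1 - 6*82 / (8*(8^2 - 1)) = 1 - 492/504 = 0.023810.
Step 4: Under H0, t = rho * sqrt((n-2)/(1-rho^2)) = 0.0583 ~ t(6).
Step 5: Two-sided p-value from the t-distribution with 6 df = 0.955374.
Step 6: alpha = 0.1. fail to reject H0.

rho = 0.0238, p = 0.955374, fail to reject H0 at alpha = 0.1.


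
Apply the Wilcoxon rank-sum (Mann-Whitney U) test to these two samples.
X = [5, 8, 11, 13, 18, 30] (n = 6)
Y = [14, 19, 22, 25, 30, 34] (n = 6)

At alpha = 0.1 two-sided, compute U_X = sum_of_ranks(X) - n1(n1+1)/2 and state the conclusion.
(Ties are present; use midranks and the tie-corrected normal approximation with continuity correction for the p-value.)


Step 1: Combine and sort all 12 observations; assign midranks.
sorted (value, group): (5,X), (8,X), (11,X), (13,X), (14,Y), (18,X), (19,Y), (22,Y), (25,Y), (30,X), (30,Y), (34,Y)
ranks: 5->1, 8->2, 11->3, 13->4, 14->5, 18->6, 19->7, 22->8, 25->9, 30->10.5, 30->10.5, 34->12
Step 2: Rank sum for X: R1 = 1 + 2 + 3 + 4 + 6 + 10.5 = 26.5.
Step 3: U_X = R1 - n1(n1+1)/2 = 26.5 - 6*7/2 = 26.5 - 21 = 5.5.
       U_Y = n1*n2 - U_X = 36 - 5.5 = 30.5.
Step 4: Ties are present, so use the tie-corrected normal approximation (with continuity correction) for the p-value.
Step 5: p-value = 0.054241; compare to alpha = 0.1. reject H0.

U_X = 5.5, p = 0.054241, reject H0 at alpha = 0.1.


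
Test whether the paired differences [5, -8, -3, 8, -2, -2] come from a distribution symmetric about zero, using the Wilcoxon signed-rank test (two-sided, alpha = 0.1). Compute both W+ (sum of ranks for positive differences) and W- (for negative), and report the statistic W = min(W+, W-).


Step 1: Drop any zero differences (none here) and take |d_i|.
|d| = [5, 8, 3, 8, 2, 2]
Step 2: Midrank |d_i| (ties get averaged ranks).
ranks: |5|->4, |8|->5.5, |3|->3, |8|->5.5, |2|->1.5, |2|->1.5
Step 3: Attach original signs; sum ranks with positive sign and with negative sign.
W+ = 4 + 5.5 = 9.5
W- = 5.5 + 3 + 1.5 + 1.5 = 11.5
(Check: W+ + W- = 21 should equal n(n+1)/2 = 21.)
Step 4: Test statistic W = min(W+, W-) = 9.5.
Step 5: Ties in |d|, so use the tie-corrected normal approximation.
        E[W] = n(n+1)/4 = 6*7/4 = 10.5.
        Tie groups: |d|=2 (t=2), |d|=8 (t=2); sum(t^3 - t) = 12.
        Var[W] = n(n+1)(2n+1)/24 - sum(t^3-t)/48 = 546/24 - 12/48 = 22.5.
        z = (W - E[W]) / sqrt(Var[W]) = (9.5 - 10.5) / 4.7434 = -0.2108.
        Two-sided p = 2*Phi(z) = 0.833029.
Step 6: alpha = 0.1. fail to reject H0.

W+ = 9.5, W- = 11.5, W = min = 9.5, p = 0.833029, fail to reject H0.


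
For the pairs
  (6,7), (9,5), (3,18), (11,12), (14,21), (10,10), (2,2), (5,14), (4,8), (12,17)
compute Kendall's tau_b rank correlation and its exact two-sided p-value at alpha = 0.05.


Step 1: Enumerate the 45 unordered pairs (i,j) with i<j and classify each by sign(x_j-x_i) * sign(y_j-y_i).
  (1,2):dx=+3,dy=-2->D; (1,3):dx=-3,dy=+11->D; (1,4):dx=+5,dy=+5->C; (1,5):dx=+8,dy=+14->C
  (1,6):dx=+4,dy=+3->C; (1,7):dx=-4,dy=-5->C; (1,8):dx=-1,dy=+7->D; (1,9):dx=-2,dy=+1->D
  (1,10):dx=+6,dy=+10->C; (2,3):dx=-6,dy=+13->D; (2,4):dx=+2,dy=+7->C; (2,5):dx=+5,dy=+16->C
  (2,6):dx=+1,dy=+5->C; (2,7):dx=-7,dy=-3->C; (2,8):dx=-4,dy=+9->D; (2,9):dx=-5,dy=+3->D
  (2,10):dx=+3,dy=+12->C; (3,4):dx=+8,dy=-6->D; (3,5):dx=+11,dy=+3->C; (3,6):dx=+7,dy=-8->D
  (3,7):dx=-1,dy=-16->C; (3,8):dx=+2,dy=-4->D; (3,9):dx=+1,dy=-10->D; (3,10):dx=+9,dy=-1->D
  (4,5):dx=+3,dy=+9->C; (4,6):dx=-1,dy=-2->C; (4,7):dx=-9,dy=-10->C; (4,8):dx=-6,dy=+2->D
  (4,9):dx=-7,dy=-4->C; (4,10):dx=+1,dy=+5->C; (5,6):dx=-4,dy=-11->C; (5,7):dx=-12,dy=-19->C
  (5,8):dx=-9,dy=-7->C; (5,9):dx=-10,dy=-13->C; (5,10):dx=-2,dy=-4->C; (6,7):dx=-8,dy=-8->C
  (6,8):dx=-5,dy=+4->D; (6,9):dx=-6,dy=-2->C; (6,10):dx=+2,dy=+7->C; (7,8):dx=+3,dy=+12->C
  (7,9):dx=+2,dy=+6->C; (7,10):dx=+10,dy=+15->C; (8,9):dx=-1,dy=-6->C; (8,10):dx=+7,dy=+3->C
  (9,10):dx=+8,dy=+9->C
Step 2: C = 31, D = 14, total pairs = 45.
Step 3: tau = (C - D)/(n(n-1)/2) = (31 - 14)/45 = 0.377778.
Step 4: Exact two-sided p-value (enumerate n! = 3628800 permutations of y under H0): p = 0.155742.
Step 5: alpha = 0.05. fail to reject H0.

tau_b = 0.3778 (C=31, D=14), p = 0.155742, fail to reject H0.


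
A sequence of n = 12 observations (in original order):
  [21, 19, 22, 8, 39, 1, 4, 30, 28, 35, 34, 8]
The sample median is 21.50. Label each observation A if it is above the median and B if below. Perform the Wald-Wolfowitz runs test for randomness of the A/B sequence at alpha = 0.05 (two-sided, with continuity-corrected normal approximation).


Step 1: Compute median = 21.50; label A = above, B = below.
Labels in order: BBABABBAAAAB  (n_A = 6, n_B = 6)
Step 2: Count runs R = 7.
Step 3: Under H0 (random ordering), E[R] = 2*n_A*n_B/(n_A+n_B) + 1 = 2*6*6/12 + 1 = 7.0000.
        Var[R] = 2*n_A*n_B*(2*n_A*n_B - n_A - n_B) / ((n_A+n_B)^2 * (n_A+n_B-1)) = 4320/1584 = 2.7273.
        SD[R] = 1.6514.
Step 4: R = E[R], so z = 0 with no continuity correction.
Step 5: Two-sided p-value via normal approximation = 2*(1 - Phi(|z|)) = 1.000000.
Step 6: alpha = 0.05. fail to reject H0.

R = 7, z = 0.0000, p = 1.000000, fail to reject H0.


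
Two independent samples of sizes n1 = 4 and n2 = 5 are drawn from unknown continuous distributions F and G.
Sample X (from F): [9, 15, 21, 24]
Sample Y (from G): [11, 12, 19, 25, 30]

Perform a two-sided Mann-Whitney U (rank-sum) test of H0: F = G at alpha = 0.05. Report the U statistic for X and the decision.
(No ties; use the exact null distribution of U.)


Step 1: Combine and sort all 9 observations; assign midranks.
sorted (value, group): (9,X), (11,Y), (12,Y), (15,X), (19,Y), (21,X), (24,X), (25,Y), (30,Y)
ranks: 9->1, 11->2, 12->3, 15->4, 19->5, 21->6, 24->7, 25->8, 30->9
Step 2: Rank sum for X: R1 = 1 + 4 + 6 + 7 = 18.
Step 3: U_X = R1 - n1(n1+1)/2 = 18 - 4*5/2 = 18 - 10 = 8.
       U_Y = n1*n2 - U_X = 20 - 8 = 12.
Step 4: No ties, so the exact null distribution of U (based on enumerating the C(9,4) = 126 equally likely rank assignments) gives the two-sided p-value.
Step 5: p-value = 0.730159; compare to alpha = 0.05. fail to reject H0.

U_X = 8, p = 0.730159, fail to reject H0 at alpha = 0.05.


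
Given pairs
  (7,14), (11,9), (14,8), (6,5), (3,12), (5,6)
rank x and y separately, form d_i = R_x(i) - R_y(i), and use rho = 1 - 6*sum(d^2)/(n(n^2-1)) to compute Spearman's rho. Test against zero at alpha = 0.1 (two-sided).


Step 1: Rank x and y separately (midranks; no ties here).
rank(x): 7->4, 11->5, 14->6, 6->3, 3->1, 5->2
rank(y): 14->6, 9->4, 8->3, 5->1, 12->5, 6->2
Step 2: d_i = R_x(i) - R_y(i); compute d_i^2.
  (4-6)^2=4, (5-4)^2=1, (6-3)^2=9, (3-1)^2=4, (1-5)^2=16, (2-2)^2=0
sum(d^2) = 34.
Step 3: rho = 1 - 6*34 / (6*(6^2 - 1)) = 1 - 204/210 = 0.028571.
Step 4: Under H0, t = rho * sqrt((n-2)/(1-rho^2)) = 0.0572 ~ t(4).
Step 5: Two-sided p-value from the t-distribution with 4 df = 0.957155.
Step 6: alpha = 0.1. fail to reject H0.

rho = 0.0286, p = 0.957155, fail to reject H0 at alpha = 0.1.


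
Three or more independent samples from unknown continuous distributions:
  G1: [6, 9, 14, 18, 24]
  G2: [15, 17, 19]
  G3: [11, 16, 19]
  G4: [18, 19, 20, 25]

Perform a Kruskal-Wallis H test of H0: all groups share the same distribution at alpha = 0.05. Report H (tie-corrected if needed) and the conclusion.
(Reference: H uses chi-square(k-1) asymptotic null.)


Step 1: Combine all N = 15 observations and assign midranks.
sorted (value, group, rank): (6,G1,1), (9,G1,2), (11,G3,3), (14,G1,4), (15,G2,5), (16,G3,6), (17,G2,7), (18,G1,8.5), (18,G4,8.5), (19,G2,11), (19,G3,11), (19,G4,11), (20,G4,13), (24,G1,14), (25,G4,15)
Step 2: Sum ranks within each group.
R_1 = 29.5 (n_1 = 5)
R_2 = 23 (n_2 = 3)
R_3 = 20 (n_3 = 3)
R_4 = 47.5 (n_4 = 4)
Step 3: H = 12/(N(N+1)) * sum(R_i^2/n_i) - 3(N+1)
     = 12/(15*16) * (29.5^2/5 + 23^2/3 + 20^2/3 + 47.5^2/4) - 3*16
     = 0.050000 * 1047.78 - 48
     = 4.388958.
Step 4: Ties present; correction factor C = 1 - 30/(15^3 - 15) = 0.991071. Corrected H = 4.388958 / 0.991071 = 4.428498.
Step 5: Under H0, H ~ chi^2(3); p-value = 0.218757.
Step 6: alpha = 0.05. fail to reject H0.

H = 4.4285, df = 3, p = 0.218757, fail to reject H0.


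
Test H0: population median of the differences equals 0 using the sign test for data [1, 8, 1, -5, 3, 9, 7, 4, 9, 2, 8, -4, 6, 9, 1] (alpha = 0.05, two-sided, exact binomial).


Step 1: Discard zero differences. Original n = 15; n_eff = number of nonzero differences = 15.
Nonzero differences (with sign): +1, +8, +1, -5, +3, +9, +7, +4, +9, +2, +8, -4, +6, +9, +1
Step 2: Count signs: positive = 13, negative = 2.
Step 3: Under H0: P(positive) = 0.5, so the number of positives S ~ Bin(15, 0.5).
Step 4: Two-sided exact p-value = sum of Bin(15,0.5) probabilities at or below the observed probability = 0.007385.
Step 5: alpha = 0.05. reject H0.

n_eff = 15, pos = 13, neg = 2, p = 0.007385, reject H0.


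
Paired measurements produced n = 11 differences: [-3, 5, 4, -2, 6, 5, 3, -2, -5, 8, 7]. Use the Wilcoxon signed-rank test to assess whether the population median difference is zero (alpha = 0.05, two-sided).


Step 1: Drop any zero differences (none here) and take |d_i|.
|d| = [3, 5, 4, 2, 6, 5, 3, 2, 5, 8, 7]
Step 2: Midrank |d_i| (ties get averaged ranks).
ranks: |3|->3.5, |5|->7, |4|->5, |2|->1.5, |6|->9, |5|->7, |3|->3.5, |2|->1.5, |5|->7, |8|->11, |7|->10
Step 3: Attach original signs; sum ranks with positive sign and with negative sign.
W+ = 7 + 5 + 9 + 7 + 3.5 + 11 + 10 = 52.5
W- = 3.5 + 1.5 + 1.5 + 7 = 13.5
(Check: W+ + W- = 66 should equal n(n+1)/2 = 66.)
Step 4: Test statistic W = min(W+, W-) = 13.5.
Step 5: Ties in |d|, so use the tie-corrected normal approximation.
        E[W] = n(n+1)/4 = 11*12/4 = 33.
        Tie groups: |d|=2 (t=2), |d|=3 (t=2), |d|=5 (t=3); sum(t^3 - t) = 36.
        Var[W] = n(n+1)(2n+1)/24 - sum(t^3-t)/48 = 3036/24 - 36/48 = 125.75.
        z = (W - E[W]) / sqrt(Var[W]) = (13.5 - 33) / 11.2138 = -1.7389.
        Two-sided p = 2*Phi(z) = 0.082048.
Step 6: alpha = 0.05. fail to reject H0.

W+ = 52.5, W- = 13.5, W = min = 13.5, p = 0.082048, fail to reject H0.
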